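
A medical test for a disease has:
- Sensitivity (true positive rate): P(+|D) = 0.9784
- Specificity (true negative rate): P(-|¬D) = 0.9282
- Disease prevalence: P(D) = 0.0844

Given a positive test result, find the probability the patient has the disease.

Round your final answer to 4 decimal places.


Let D = has disease, + = positive test

Given:
- P(D) = 0.0844 (prevalence)
- P(+|D) = 0.9784 (sensitivity)
- P(-|¬D) = 0.9282 (specificity)
- P(+|¬D) = 0.0718 (false positive rate = 1 - specificity)

Step 1: Find P(+)
P(+) = P(+|D)P(D) + P(+|¬D)P(¬D)
     = 0.9784 × 0.0844 + 0.0718 × 0.9156
     = 0.08257696 + 0.06574008
     = 0.14831704

Step 2: Apply Bayes' theorem for P(D|+)
P(D|+) = P(+|D)P(D) / P(+)
       = 0.08257696 / 0.14831704
       = 0.5568


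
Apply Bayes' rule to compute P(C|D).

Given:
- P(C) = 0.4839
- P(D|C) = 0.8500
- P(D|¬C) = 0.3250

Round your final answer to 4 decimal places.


Bayes' theorem: P(C|D) = P(D|C) × P(C) / P(D)

Step 1: Calculate P(D) using law of total probability
P(D) = P(D|C)P(C) + P(D|¬C)P(¬C)
     = 0.8500 × 0.4839 + 0.3250 × 0.5161
     = 0.41131500 + 0.16773250
     = 0.57904750

Step 2: Apply Bayes' theorem
P(C|D) = P(D|C) × P(C) / P(D)
       = 0.41131500 / 0.57904750
       = 0.7103


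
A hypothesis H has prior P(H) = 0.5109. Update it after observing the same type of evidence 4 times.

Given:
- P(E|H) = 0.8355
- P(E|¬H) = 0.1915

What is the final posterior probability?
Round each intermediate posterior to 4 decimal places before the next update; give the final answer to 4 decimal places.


Sequential Bayesian updating:

Initial prior: P(H) = 0.5109

Update 1:
  P(E) = 0.8355 × 0.5109 + 0.1915 × 0.4891 = 0.42685695 + 0.09366265 = 0.52051960
  P(H|E) = 0.42685695 / 0.52051960 = 0.8201

Update 2:
  P(E) = 0.8355 × 0.8201 + 0.1915 × 0.1799 = 0.68519355 + 0.03445085 = 0.71964440
  P(H|E) = 0.68519355 / 0.71964440 = 0.9521

Update 3:
  P(E) = 0.8355 × 0.9521 + 0.1915 × 0.0479 = 0.79547955 + 0.00917285 = 0.80465240
  P(H|E) = 0.79547955 / 0.80465240 = 0.9886

Update 4:
  P(E) = 0.8355 × 0.9886 + 0.1915 × 0.0114 = 0.82597530 + 0.00218310 = 0.82815840
  P(H|E) = 0.82597530 / 0.82815840 = 0.9974

Final posterior: 0.9974


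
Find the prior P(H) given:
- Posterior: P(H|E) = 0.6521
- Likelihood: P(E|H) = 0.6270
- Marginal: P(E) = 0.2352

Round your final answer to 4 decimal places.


From Bayes' theorem: P(H|E) = P(E|H) × P(H) / P(E)

Rearranging for P(H):
P(H) = P(H|E) × P(E) / P(E|H)
     = 0.6521 × 0.2352 / 0.6270
     = 0.15337392 / 0.6270
     = 0.2446


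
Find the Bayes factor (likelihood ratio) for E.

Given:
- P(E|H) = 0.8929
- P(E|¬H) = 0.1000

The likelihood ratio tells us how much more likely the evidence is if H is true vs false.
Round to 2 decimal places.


Likelihood Ratio (LR) = P(E|H) / P(E|¬H)

LR = 0.8929 / 0.1000
   = 8.93

The evidence is 8.93 times more likely if H is true than if H is false.
Since LR > 1, the evidence supports H over ¬H.


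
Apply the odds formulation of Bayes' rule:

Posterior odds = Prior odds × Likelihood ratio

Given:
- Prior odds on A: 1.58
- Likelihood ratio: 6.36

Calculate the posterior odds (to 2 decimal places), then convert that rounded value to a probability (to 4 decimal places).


Step 1: Calculate posterior odds
Posterior odds = Prior odds × LR
               = 1.58 × 6.36
               = 10.05

Step 2: Convert to probability
P(A|E) = Posterior odds / (1 + Posterior odds)
       = 10.05 / (1 + 10.05)
       = 10.05 / 11.05
       = 0.9095

The evidence increased P(A) from 0.6124 to 0.9095.


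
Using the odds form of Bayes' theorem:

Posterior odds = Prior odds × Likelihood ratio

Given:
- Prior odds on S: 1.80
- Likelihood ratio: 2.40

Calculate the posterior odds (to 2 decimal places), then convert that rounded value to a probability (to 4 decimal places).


Step 1: Calculate posterior odds
Posterior odds = Prior odds × LR
               = 1.80 × 2.40
               = 4.32

Step 2: Convert to probability
P(S|E) = Posterior odds / (1 + Posterior odds)
       = 4.32 / (1 + 4.32)
       = 4.32 / 5.32
       = 0.8120

The evidence increased P(S) from 0.6429 to 0.8120.


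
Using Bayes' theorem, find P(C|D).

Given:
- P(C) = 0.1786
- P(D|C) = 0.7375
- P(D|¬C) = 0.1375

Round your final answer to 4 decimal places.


Bayes' theorem: P(C|D) = P(D|C) × P(C) / P(D)

Step 1: Calculate P(D) using law of total probability
P(D) = P(D|C)P(C) + P(D|¬C)P(¬C)
     = 0.7375 × 0.1786 + 0.1375 × 0.8214
     = 0.13171750 + 0.11294250
     = 0.24466000

Step 2: Apply Bayes' theorem
P(C|D) = P(D|C) × P(C) / P(D)
       = 0.13171750 / 0.24466000
       = 0.5384


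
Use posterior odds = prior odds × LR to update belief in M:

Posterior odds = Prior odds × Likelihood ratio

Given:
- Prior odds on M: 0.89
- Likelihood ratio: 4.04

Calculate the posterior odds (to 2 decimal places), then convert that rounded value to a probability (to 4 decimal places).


Step 1: Calculate posterior odds
Posterior odds = Prior odds × LR
               = 0.89 × 4.04
               = 3.60

Step 2: Convert to probability
P(M|E) = Posterior odds / (1 + Posterior odds)
       = 3.60 / (1 + 3.60)
       = 3.60 / 4.60
       = 0.7826

The evidence increased P(M) from 0.4709 to 0.7826.


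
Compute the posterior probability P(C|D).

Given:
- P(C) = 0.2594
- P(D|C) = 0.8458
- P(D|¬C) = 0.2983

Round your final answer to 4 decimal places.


Bayes' theorem: P(C|D) = P(D|C) × P(C) / P(D)

Step 1: Calculate P(D) using law of total probability
P(D) = P(D|C)P(C) + P(D|¬C)P(¬C)
     = 0.8458 × 0.2594 + 0.2983 × 0.7406
     = 0.21940052 + 0.22092098
     = 0.44032150

Step 2: Apply Bayes' theorem
P(C|D) = P(D|C) × P(C) / P(D)
       = 0.21940052 / 0.44032150
       = 0.4983


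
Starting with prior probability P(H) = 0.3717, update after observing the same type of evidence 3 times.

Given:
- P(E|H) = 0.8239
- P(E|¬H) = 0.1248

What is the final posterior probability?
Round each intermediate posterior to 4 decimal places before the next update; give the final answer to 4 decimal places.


Sequential Bayesian updating:

Initial prior: P(H) = 0.3717

Update 1:
  P(E) = 0.8239 × 0.3717 + 0.1248 × 0.6283 = 0.30624363 + 0.07841184 = 0.38465547
  P(H|E) = 0.30624363 / 0.38465547 = 0.7962

Update 2:
  P(E) = 0.8239 × 0.7962 + 0.1248 × 0.2038 = 0.65598918 + 0.02543424 = 0.68142342
  P(H|E) = 0.65598918 / 0.68142342 = 0.9627

Update 3:
  P(E) = 0.8239 × 0.9627 + 0.1248 × 0.0373 = 0.79316853 + 0.00465504 = 0.79782357
  P(H|E) = 0.79316853 / 0.79782357 = 0.9942

Final posterior: 0.9942


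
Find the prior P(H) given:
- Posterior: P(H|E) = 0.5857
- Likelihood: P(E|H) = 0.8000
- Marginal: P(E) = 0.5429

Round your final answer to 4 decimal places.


From Bayes' theorem: P(H|E) = P(E|H) × P(H) / P(E)

Rearranging for P(H):
P(H) = P(H|E) × P(E) / P(E|H)
     = 0.5857 × 0.5429 / 0.8000
     = 0.31797653 / 0.8000
     = 0.3975


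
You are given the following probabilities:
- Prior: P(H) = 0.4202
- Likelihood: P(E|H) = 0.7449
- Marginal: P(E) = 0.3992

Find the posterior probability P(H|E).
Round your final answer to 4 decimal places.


Using Bayes' theorem:

P(H|E) = P(E|H) × P(H) / P(E)
       = 0.7449 × 0.4202 / 0.3992
       = 0.31300698 / 0.3992
       = 0.7841

The evidence strengthens our belief in H.
Prior: 0.4202 → Posterior: 0.7841


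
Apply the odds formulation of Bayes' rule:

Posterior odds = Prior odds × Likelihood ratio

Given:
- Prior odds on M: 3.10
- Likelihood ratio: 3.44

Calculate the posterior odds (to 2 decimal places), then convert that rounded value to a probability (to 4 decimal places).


Step 1: Calculate posterior odds
Posterior odds = Prior odds × LR
               = 3.10 × 3.44
               = 10.66

Step 2: Convert to probability
P(M|E) = Posterior odds / (1 + Posterior odds)
       = 10.66 / (1 + 10.66)
       = 10.66 / 11.66
       = 0.9142

The evidence increased P(M) from 0.7561 to 0.9142.


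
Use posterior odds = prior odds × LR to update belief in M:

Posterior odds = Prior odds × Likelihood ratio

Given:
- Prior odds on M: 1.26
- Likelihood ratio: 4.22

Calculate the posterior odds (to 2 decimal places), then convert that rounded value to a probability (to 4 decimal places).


Step 1: Calculate posterior odds
Posterior odds = Prior odds × LR
               = 1.26 × 4.22
               = 5.32

Step 2: Convert to probability
P(M|E) = Posterior odds / (1 + Posterior odds)
       = 5.32 / (1 + 5.32)
       = 5.32 / 6.32
       = 0.8418

The evidence increased P(M) from 0.5575 to 0.8418.


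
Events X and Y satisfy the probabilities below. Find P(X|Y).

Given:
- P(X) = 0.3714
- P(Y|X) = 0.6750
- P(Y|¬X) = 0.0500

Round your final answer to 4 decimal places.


Bayes' theorem: P(X|Y) = P(Y|X) × P(X) / P(Y)

Step 1: Calculate P(Y) using law of total probability
P(Y) = P(Y|X)P(X) + P(Y|¬X)P(¬X)
     = 0.6750 × 0.3714 + 0.0500 × 0.6286
     = 0.25069500 + 0.03143000
     = 0.28212500

Step 2: Apply Bayes' theorem
P(X|Y) = P(Y|X) × P(X) / P(Y)
       = 0.25069500 / 0.28212500
       = 0.8886


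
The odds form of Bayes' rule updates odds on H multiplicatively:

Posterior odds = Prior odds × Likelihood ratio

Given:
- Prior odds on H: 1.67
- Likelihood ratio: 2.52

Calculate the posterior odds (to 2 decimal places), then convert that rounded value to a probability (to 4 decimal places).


Step 1: Calculate posterior odds
Posterior odds = Prior odds × LR
               = 1.67 × 2.52
               = 4.21

Step 2: Convert to probability
P(H|E) = Posterior odds / (1 + Posterior odds)
       = 4.21 / (1 + 4.21)
       = 4.21 / 5.21
       = 0.8081

The evidence increased P(H) from 0.6255 to 0.8081.


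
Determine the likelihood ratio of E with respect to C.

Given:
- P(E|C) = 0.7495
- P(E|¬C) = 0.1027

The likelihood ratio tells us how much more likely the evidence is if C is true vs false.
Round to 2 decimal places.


Likelihood Ratio (LR) = P(E|C) / P(E|¬C)

LR = 0.7495 / 0.1027
   = 7.30

The evidence is 7.30 times more likely if C is true than if C is false.
Because LR exceeds 1, E is evidence for C.


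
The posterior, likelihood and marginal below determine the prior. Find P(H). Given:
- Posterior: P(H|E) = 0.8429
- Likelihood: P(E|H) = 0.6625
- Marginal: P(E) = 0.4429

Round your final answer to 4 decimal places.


From Bayes' theorem: P(H|E) = P(E|H) × P(H) / P(E)

Rearranging for P(H):
P(H) = P(H|E) × P(E) / P(E|H)
     = 0.8429 × 0.4429 / 0.6625
     = 0.37332041 / 0.6625
     = 0.5635


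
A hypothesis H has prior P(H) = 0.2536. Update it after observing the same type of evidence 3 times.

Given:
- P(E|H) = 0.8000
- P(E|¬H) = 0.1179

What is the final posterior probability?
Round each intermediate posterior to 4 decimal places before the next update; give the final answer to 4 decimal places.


Sequential Bayesian updating:

Initial prior: P(H) = 0.2536

Update 1:
  P(E) = 0.8000 × 0.2536 + 0.1179 × 0.7464 = 0.20288000 + 0.08800056 = 0.29088056
  P(H|E) = 0.20288000 / 0.29088056 = 0.6975

Update 2:
  P(E) = 0.8000 × 0.6975 + 0.1179 × 0.3025 = 0.55800000 + 0.03566475 = 0.59366475
  P(H|E) = 0.55800000 / 0.59366475 = 0.9399

Update 3:
  P(E) = 0.8000 × 0.9399 + 0.1179 × 0.0601 = 0.75192000 + 0.00708579 = 0.75900579
  P(H|E) = 0.75192000 / 0.75900579 = 0.9907

Final posterior: 0.9907


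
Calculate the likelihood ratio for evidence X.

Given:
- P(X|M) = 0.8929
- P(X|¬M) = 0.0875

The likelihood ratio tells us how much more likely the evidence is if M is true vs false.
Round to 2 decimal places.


Likelihood Ratio (LR) = P(X|M) / P(X|¬M)

LR = 0.8929 / 0.0875
   = 10.20

The evidence is 10.20 times more likely if M is true than if M is false.
Because LR exceeds 1, X is evidence for M.


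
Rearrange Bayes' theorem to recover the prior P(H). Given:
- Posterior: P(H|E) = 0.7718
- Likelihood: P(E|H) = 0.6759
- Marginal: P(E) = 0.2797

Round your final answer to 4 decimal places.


From Bayes' theorem: P(H|E) = P(E|H) × P(H) / P(E)

Rearranging for P(H):
P(H) = P(H|E) × P(E) / P(E|H)
     = 0.7718 × 0.2797 / 0.6759
     = 0.21587246 / 0.6759
     = 0.3194


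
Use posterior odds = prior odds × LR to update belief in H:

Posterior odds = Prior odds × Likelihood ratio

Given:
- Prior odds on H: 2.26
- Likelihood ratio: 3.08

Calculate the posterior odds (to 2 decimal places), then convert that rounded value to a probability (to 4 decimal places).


Step 1: Calculate posterior odds
Posterior odds = Prior odds × LR
               = 2.26 × 3.08
               = 6.96

Step 2: Convert to probability
P(H|E) = Posterior odds / (1 + Posterior odds)
       = 6.96 / (1 + 6.96)
       = 6.96 / 7.96
       = 0.8744

The evidence increased P(H) from 0.6933 to 0.8744.


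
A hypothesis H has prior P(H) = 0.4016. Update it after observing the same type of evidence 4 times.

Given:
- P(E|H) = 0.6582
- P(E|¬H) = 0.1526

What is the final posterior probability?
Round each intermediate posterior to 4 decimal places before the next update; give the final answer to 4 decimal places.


Sequential Bayesian updating:

Initial prior: P(H) = 0.4016

Update 1:
  P(E) = 0.6582 × 0.4016 + 0.1526 × 0.5984 = 0.26433312 + 0.09131584 = 0.35564896
  P(H|E) = 0.26433312 / 0.35564896 = 0.7432

Update 2:
  P(E) = 0.6582 × 0.7432 + 0.1526 × 0.2568 = 0.48917424 + 0.03918768 = 0.52836192
  P(H|E) = 0.48917424 / 0.52836192 = 0.9258

Update 3:
  P(E) = 0.6582 × 0.9258 + 0.1526 × 0.0742 = 0.60936156 + 0.01132292 = 0.62068448
  P(H|E) = 0.60936156 / 0.62068448 = 0.9818

Update 4:
  P(E) = 0.6582 × 0.9818 + 0.1526 × 0.0182 = 0.64622076 + 0.00277732 = 0.64899808
  P(H|E) = 0.64622076 / 0.64899808 = 0.9957

Final posterior: 0.9957


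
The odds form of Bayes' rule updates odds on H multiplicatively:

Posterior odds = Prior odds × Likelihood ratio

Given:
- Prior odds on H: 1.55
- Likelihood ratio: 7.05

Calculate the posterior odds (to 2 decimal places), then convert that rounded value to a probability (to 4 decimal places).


Step 1: Calculate posterior odds
Posterior odds = Prior odds × LR
               = 1.55 × 7.05
               = 10.93

Step 2: Convert to probability
P(H|E) = Posterior odds / (1 + Posterior odds)
       = 10.93 / (1 + 10.93)
       = 10.93 / 11.93
       = 0.9162

The evidence increased P(H) from 0.6078 to 0.9162.


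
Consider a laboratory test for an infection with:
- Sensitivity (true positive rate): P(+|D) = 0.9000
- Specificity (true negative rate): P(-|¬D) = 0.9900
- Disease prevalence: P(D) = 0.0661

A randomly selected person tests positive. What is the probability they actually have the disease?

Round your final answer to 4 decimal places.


Let D = has disease, + = positive test

Given:
- P(D) = 0.0661 (prevalence)
- P(+|D) = 0.9000 (sensitivity)
- P(-|¬D) = 0.9900 (specificity)
- P(+|¬D) = 0.0100 (false positive rate = 1 - specificity)

Step 1: Find P(+)
P(+) = P(+|D)P(D) + P(+|¬D)P(¬D)
     = 0.9000 × 0.0661 + 0.0100 × 0.9339
     = 0.05949000 + 0.00933900
     = 0.06882900

Step 2: Apply Bayes' theorem for P(D|+)
P(D|+) = P(+|D)P(D) / P(+)
       = 0.05949000 / 0.06882900
       = 0.8643


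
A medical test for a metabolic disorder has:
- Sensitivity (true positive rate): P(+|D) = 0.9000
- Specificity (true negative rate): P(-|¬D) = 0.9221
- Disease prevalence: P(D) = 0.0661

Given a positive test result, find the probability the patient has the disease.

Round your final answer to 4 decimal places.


Let D = has disease, + = positive test

Given:
- P(D) = 0.0661 (prevalence)
- P(+|D) = 0.9000 (sensitivity)
- P(-|¬D) = 0.9221 (specificity)
- P(+|¬D) = 0.0779 (false positive rate = 1 - specificity)

Step 1: Find P(+)
P(+) = P(+|D)P(D) + P(+|¬D)P(¬D)
     = 0.9000 × 0.0661 + 0.0779 × 0.9339
     = 0.05949000 + 0.07275081
     = 0.13224081

Step 2: Apply Bayes' theorem for P(D|+)
P(D|+) = P(+|D)P(D) / P(+)
       = 0.05949000 / 0.13224081
       = 0.4499


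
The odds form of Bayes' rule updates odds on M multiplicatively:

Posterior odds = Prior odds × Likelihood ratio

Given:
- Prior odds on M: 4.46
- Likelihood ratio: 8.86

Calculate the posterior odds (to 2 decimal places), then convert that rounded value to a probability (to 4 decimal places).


Step 1: Calculate posterior odds
Posterior odds = Prior odds × LR
               = 4.46 × 8.86
               = 39.52

Step 2: Convert to probability
P(M|E) = Posterior odds / (1 + Posterior odds)
       = 39.52 / (1 + 39.52)
       = 39.52 / 40.52
       = 0.9753

The evidence increased P(M) from 0.8168 to 0.9753.


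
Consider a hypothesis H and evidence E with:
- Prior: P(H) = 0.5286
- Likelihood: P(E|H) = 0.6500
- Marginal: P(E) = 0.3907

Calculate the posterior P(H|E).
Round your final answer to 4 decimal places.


Using Bayes' theorem:

P(H|E) = P(E|H) × P(H) / P(E)
       = 0.6500 × 0.5286 / 0.3907
       = 0.34359000 / 0.3907
       = 0.8794

The evidence strengthens our belief in H.
Prior: 0.5286 → Posterior: 0.8794


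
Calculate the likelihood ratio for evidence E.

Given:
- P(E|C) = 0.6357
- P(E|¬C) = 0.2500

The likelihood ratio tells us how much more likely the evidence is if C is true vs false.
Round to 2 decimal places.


Likelihood Ratio (LR) = P(E|C) / P(E|¬C)

LR = 0.6357 / 0.2500
   = 2.54

The evidence is 2.54 times more likely if C is true than if C is false.
LR > 1, so observing E raises the odds in favor of C.


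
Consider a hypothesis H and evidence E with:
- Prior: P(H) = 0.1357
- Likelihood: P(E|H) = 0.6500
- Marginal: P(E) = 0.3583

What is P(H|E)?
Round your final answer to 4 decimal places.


Using Bayes' theorem:

P(H|E) = P(E|H) × P(H) / P(E)
       = 0.6500 × 0.1357 / 0.3583
       = 0.08820500 / 0.3583
       = 0.2462

The evidence strengthens our belief in H.
Prior: 0.1357 → Posterior: 0.2462


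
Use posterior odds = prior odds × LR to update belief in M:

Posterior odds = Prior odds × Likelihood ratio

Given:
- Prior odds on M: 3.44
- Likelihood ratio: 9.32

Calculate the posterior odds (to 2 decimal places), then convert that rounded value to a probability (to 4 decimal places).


Step 1: Calculate posterior odds
Posterior odds = Prior odds × LR
               = 3.44 × 9.32
               = 32.06

Step 2: Convert to probability
P(M|E) = Posterior odds / (1 + Posterior odds)
       = 32.06 / (1 + 32.06)
       = 32.06 / 33.06
       = 0.9698

The evidence increased P(M) from 0.7748 to 0.9698.


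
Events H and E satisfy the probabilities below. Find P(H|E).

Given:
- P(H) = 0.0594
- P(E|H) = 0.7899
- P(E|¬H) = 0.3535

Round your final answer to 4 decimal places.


Bayes' theorem: P(H|E) = P(E|H) × P(H) / P(E)

Step 1: Calculate P(E) using law of total probability
P(E) = P(E|H)P(H) + P(E|¬H)P(¬H)
     = 0.7899 × 0.0594 + 0.3535 × 0.9406
     = 0.04692006 + 0.33250210
     = 0.37942216

Step 2: Apply Bayes' theorem
P(H|E) = P(E|H) × P(H) / P(E)
       = 0.04692006 / 0.37942216
       = 0.1237


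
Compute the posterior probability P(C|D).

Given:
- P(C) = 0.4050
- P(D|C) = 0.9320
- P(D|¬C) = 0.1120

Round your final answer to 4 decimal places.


Bayes' theorem: P(C|D) = P(D|C) × P(C) / P(D)

Step 1: Calculate P(D) using law of total probability
P(D) = P(D|C)P(C) + P(D|¬C)P(¬C)
     = 0.9320 × 0.4050 + 0.1120 × 0.5950
     = 0.37746000 + 0.06664000
     = 0.44410000

Step 2: Apply Bayes' theorem
P(C|D) = P(D|C) × P(C) / P(D)
       = 0.37746000 / 0.44410000
       = 0.8499


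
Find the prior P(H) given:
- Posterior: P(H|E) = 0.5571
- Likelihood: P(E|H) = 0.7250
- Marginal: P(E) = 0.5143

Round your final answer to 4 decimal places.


From Bayes' theorem: P(H|E) = P(E|H) × P(H) / P(E)

Rearranging for P(H):
P(H) = P(H|E) × P(E) / P(E|H)
     = 0.5571 × 0.5143 / 0.7250
     = 0.28651653 / 0.7250
     = 0.3952


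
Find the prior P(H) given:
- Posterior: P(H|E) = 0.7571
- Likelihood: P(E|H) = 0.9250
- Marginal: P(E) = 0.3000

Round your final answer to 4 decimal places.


From Bayes' theorem: P(H|E) = P(E|H) × P(H) / P(E)

Rearranging for P(H):
P(H) = P(H|E) × P(E) / P(E|H)
     = 0.7571 × 0.3000 / 0.9250
     = 0.22713000 / 0.9250
     = 0.2455


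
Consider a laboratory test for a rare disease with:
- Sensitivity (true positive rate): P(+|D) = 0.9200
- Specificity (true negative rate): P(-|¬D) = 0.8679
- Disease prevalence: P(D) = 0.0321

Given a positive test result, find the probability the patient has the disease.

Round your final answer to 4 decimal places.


Let D = has disease, + = positive test

Given:
- P(D) = 0.0321 (prevalence)
- P(+|D) = 0.9200 (sensitivity)
- P(-|¬D) = 0.8679 (specificity)
- P(+|¬D) = 0.1321 (false positive rate = 1 - specificity)

Step 1: Find P(+)
P(+) = P(+|D)P(D) + P(+|¬D)P(¬D)
     = 0.9200 × 0.0321 + 0.1321 × 0.9679
     = 0.02953200 + 0.12785959
     = 0.15739159

Step 2: Apply Bayes' theorem for P(D|+)
P(D|+) = P(+|D)P(D) / P(+)
       = 0.02953200 / 0.15739159
       = 0.1876


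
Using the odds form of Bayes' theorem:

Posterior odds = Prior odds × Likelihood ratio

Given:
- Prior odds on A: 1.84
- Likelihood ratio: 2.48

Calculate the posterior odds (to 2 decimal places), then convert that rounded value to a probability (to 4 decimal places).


Step 1: Calculate posterior odds
Posterior odds = Prior odds × LR
               = 1.84 × 2.48
               = 4.56

Step 2: Convert to probability
P(A|E) = Posterior odds / (1 + Posterior odds)
       = 4.56 / (1 + 4.56)
       = 4.56 / 5.56
       = 0.8201

The evidence increased P(A) from 0.6479 to 0.8201.


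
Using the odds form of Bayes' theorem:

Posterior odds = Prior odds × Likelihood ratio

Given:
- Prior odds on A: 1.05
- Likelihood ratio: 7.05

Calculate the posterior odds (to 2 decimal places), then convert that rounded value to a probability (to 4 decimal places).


Step 1: Calculate posterior odds
Posterior odds = Prior odds × LR
               = 1.05 × 7.05
               = 7.40

Step 2: Convert to probability
P(A|E) = Posterior odds / (1 + Posterior odds)
       = 7.40 / (1 + 7.40)
       = 7.40 / 8.40
       = 0.8810

The evidence increased P(A) from 0.5122 to 0.8810.


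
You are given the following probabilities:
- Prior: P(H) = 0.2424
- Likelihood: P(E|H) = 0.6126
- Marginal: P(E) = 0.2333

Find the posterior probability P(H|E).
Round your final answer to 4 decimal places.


Using Bayes' theorem:

P(H|E) = P(E|H) × P(H) / P(E)
       = 0.6126 × 0.2424 / 0.2333
       = 0.14849424 / 0.2333
       = 0.6365

The evidence strengthens our belief in H.
Prior: 0.2424 → Posterior: 0.6365


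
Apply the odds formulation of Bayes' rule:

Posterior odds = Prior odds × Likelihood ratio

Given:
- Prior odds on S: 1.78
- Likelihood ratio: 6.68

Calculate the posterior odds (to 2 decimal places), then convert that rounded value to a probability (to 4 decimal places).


Step 1: Calculate posterior odds
Posterior odds = Prior odds × LR
               = 1.78 × 6.68
               = 11.89

Step 2: Convert to probability
P(S|E) = Posterior odds / (1 + Posterior odds)
       = 11.89 / (1 + 11.89)
       = 11.89 / 12.89
       = 0.9224

The evidence increased P(S) from 0.6403 to 0.9224.


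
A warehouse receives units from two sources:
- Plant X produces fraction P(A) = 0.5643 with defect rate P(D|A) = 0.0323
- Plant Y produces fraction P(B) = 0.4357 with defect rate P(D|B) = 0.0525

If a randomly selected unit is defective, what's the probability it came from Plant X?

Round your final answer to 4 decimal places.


Let A = from Plant X, D = defective

Given:
- P(A) = 0.5643, P(B) = 0.4357
- P(D|A) = 0.0323, P(D|B) = 0.0525

Step 1: Find P(D)
P(D) = P(D|A)P(A) + P(D|B)P(B)
     = 0.0323 × 0.5643 + 0.0525 × 0.4357
     = 0.01822689 + 0.02287425
     = 0.04110114

Step 2: Apply Bayes' theorem
P(A|D) = P(D|A)P(A) / P(D)
       = 0.01822689 / 0.04110114
       = 0.4435


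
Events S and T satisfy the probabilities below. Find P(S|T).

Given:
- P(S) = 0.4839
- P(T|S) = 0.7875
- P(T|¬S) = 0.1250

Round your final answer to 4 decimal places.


Bayes' theorem: P(S|T) = P(T|S) × P(S) / P(T)

Step 1: Calculate P(T) using law of total probability
P(T) = P(T|S)P(S) + P(T|¬S)P(¬S)
     = 0.7875 × 0.4839 + 0.1250 × 0.5161
     = 0.38107125 + 0.06451250
     = 0.44558375

Step 2: Apply Bayes' theorem
P(S|T) = P(T|S) × P(S) / P(T)
       = 0.38107125 / 0.44558375
       = 0.8552


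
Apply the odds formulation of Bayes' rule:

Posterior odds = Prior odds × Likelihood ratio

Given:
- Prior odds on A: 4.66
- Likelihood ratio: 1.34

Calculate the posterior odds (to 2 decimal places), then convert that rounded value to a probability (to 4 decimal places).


Step 1: Calculate posterior odds
Posterior odds = Prior odds × LR
               = 4.66 × 1.34
               = 6.24

Step 2: Convert to probability
P(A|E) = Posterior odds / (1 + Posterior odds)
       = 6.24 / (1 + 6.24)
       = 6.24 / 7.24
       = 0.8619

The evidence increased P(A) from 0.8233 to 0.8619.


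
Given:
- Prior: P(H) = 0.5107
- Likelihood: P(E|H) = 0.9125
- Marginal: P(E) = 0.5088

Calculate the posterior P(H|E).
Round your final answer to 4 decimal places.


Using Bayes' theorem:

P(H|E) = P(E|H) × P(H) / P(E)
       = 0.9125 × 0.5107 / 0.5088
       = 0.46601375 / 0.5088
       = 0.9159

The evidence strengthens our belief in H.
Prior: 0.5107 → Posterior: 0.9159


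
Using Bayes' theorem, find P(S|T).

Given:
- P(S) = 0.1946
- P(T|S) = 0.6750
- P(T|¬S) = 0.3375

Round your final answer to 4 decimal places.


Bayes' theorem: P(S|T) = P(T|S) × P(S) / P(T)

Step 1: Calculate P(T) using law of total probability
P(T) = P(T|S)P(S) + P(T|¬S)P(¬S)
     = 0.6750 × 0.1946 + 0.3375 × 0.8054
     = 0.13135500 + 0.27182250
     = 0.40317750

Step 2: Apply Bayes' theorem
P(S|T) = P(T|S) × P(S) / P(T)
       = 0.13135500 / 0.40317750
       = 0.3258


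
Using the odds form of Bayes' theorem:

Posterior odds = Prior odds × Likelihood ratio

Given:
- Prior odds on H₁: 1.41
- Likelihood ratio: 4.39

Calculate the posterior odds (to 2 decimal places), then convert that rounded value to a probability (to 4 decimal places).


Step 1: Calculate posterior odds
Posterior odds = Prior odds × LR
               = 1.41 × 4.39
               = 6.19

Step 2: Convert to probability
P(H₁|E) = Posterior odds / (1 + Posterior odds)
       = 6.19 / (1 + 6.19)
       = 6.19 / 7.19
       = 0.8609

The evidence increased P(H₁) from 0.5851 to 0.8609.


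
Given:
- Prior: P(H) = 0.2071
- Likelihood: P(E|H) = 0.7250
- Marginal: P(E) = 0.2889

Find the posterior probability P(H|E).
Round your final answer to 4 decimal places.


Using Bayes' theorem:

P(H|E) = P(E|H) × P(H) / P(E)
       = 0.7250 × 0.2071 / 0.2889
       = 0.15014750 / 0.2889
       = 0.5197

The evidence strengthens our belief in H.
Prior: 0.2071 → Posterior: 0.5197


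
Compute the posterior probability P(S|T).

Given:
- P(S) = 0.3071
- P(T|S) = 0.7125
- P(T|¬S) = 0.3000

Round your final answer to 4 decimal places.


Bayes' theorem: P(S|T) = P(T|S) × P(S) / P(T)

Step 1: Calculate P(T) using law of total probability
P(T) = P(T|S)P(S) + P(T|¬S)P(¬S)
     = 0.7125 × 0.3071 + 0.3000 × 0.6929
     = 0.21880875 + 0.20787000
     = 0.42667875

Step 2: Apply Bayes' theorem
P(S|T) = P(T|S) × P(S) / P(T)
       = 0.21880875 / 0.42667875
       = 0.5128


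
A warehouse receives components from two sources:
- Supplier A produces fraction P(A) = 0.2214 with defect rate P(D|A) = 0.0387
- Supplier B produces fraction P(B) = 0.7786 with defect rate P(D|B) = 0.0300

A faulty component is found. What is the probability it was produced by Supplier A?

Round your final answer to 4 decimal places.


Let A = from Supplier A, D = faulty

Given:
- P(A) = 0.2214, P(B) = 0.7786
- P(D|A) = 0.0387, P(D|B) = 0.0300

Step 1: Find P(D)
P(D) = P(D|A)P(A) + P(D|B)P(B)
     = 0.0387 × 0.2214 + 0.0300 × 0.7786
     = 0.00856818 + 0.02335800
     = 0.03192618

Step 2: Apply Bayes' theorem
P(A|D) = P(D|A)P(A) / P(D)
       = 0.00856818 / 0.03192618
       = 0.2684


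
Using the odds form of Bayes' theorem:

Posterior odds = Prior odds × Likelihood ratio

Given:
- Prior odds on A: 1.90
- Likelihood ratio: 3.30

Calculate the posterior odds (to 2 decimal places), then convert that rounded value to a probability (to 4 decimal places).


Step 1: Calculate posterior odds
Posterior odds = Prior odds × LR
               = 1.90 × 3.30
               = 6.27

Step 2: Convert to probability
P(A|E) = Posterior odds / (1 + Posterior odds)
       = 6.27 / (1 + 6.27)
       = 6.27 / 7.27
       = 0.8624

The evidence increased P(A) from 0.6552 to 0.8624.


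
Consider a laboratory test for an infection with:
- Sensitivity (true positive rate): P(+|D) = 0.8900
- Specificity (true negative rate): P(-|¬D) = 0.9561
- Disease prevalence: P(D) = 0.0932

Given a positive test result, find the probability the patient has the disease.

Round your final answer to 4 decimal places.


Let D = has disease, + = positive test

Given:
- P(D) = 0.0932 (prevalence)
- P(+|D) = 0.8900 (sensitivity)
- P(-|¬D) = 0.9561 (specificity)
- P(+|¬D) = 0.0439 (false positive rate = 1 - specificity)

Step 1: Find P(+)
P(+) = P(+|D)P(D) + P(+|¬D)P(¬D)
     = 0.8900 × 0.0932 + 0.0439 × 0.9068
     = 0.08294800 + 0.03980852
     = 0.12275652

Step 2: Apply Bayes' theorem for P(D|+)
P(D|+) = P(+|D)P(D) / P(+)
       = 0.08294800 / 0.12275652
       = 0.6757


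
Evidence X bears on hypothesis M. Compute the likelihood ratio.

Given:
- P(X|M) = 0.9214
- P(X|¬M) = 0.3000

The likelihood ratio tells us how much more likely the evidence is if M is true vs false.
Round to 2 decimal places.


Likelihood Ratio (LR) = P(X|M) / P(X|¬M)

LR = 0.9214 / 0.3000
   = 3.07

The evidence is 3.07 times more likely if M is true than if M is false.
Because LR exceeds 1, X is evidence for M.


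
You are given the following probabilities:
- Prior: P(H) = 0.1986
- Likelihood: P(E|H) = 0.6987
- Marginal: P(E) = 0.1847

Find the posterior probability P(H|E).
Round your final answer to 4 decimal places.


Using Bayes' theorem:

P(H|E) = P(E|H) × P(H) / P(E)
       = 0.6987 × 0.1986 / 0.1847
       = 0.13876182 / 0.1847
       = 0.7513

The evidence strengthens our belief in H.
Prior: 0.1986 → Posterior: 0.7513


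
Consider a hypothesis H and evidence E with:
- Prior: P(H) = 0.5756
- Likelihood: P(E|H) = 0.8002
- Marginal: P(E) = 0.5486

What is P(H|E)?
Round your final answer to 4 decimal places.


Using Bayes' theorem:

P(H|E) = P(E|H) × P(H) / P(E)
       = 0.8002 × 0.5756 / 0.5486
       = 0.46059512 / 0.5486
       = 0.8396

The evidence strengthens our belief in H.
Prior: 0.5756 → Posterior: 0.8396


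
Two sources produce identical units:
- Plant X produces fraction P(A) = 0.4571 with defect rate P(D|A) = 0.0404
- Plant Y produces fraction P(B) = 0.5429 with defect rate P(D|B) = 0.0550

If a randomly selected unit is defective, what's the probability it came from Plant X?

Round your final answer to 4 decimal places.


Let A = from Plant X, D = defective

Given:
- P(A) = 0.4571, P(B) = 0.5429
- P(D|A) = 0.0404, P(D|B) = 0.0550

Step 1: Find P(D)
P(D) = P(D|A)P(A) + P(D|B)P(B)
     = 0.0404 × 0.4571 + 0.0550 × 0.5429
     = 0.01846684 + 0.02985950
     = 0.04832634

Step 2: Apply Bayes' theorem
P(A|D) = P(D|A)P(A) / P(D)
       = 0.01846684 / 0.04832634
       = 0.3821


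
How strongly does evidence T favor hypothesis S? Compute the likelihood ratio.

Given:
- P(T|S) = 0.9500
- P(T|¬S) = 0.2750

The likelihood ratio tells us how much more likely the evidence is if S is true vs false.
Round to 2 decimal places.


Likelihood Ratio (LR) = P(T|S) / P(T|¬S)

LR = 0.9500 / 0.2750
   = 3.45

The evidence is 3.45 times more likely if S is true than if S is false.
Since LR > 1, the evidence supports S over ¬S.


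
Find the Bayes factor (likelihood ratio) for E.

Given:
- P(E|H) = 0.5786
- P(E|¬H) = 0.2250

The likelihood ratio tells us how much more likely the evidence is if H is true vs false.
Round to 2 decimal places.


Likelihood Ratio (LR) = P(E|H) / P(E|¬H)

LR = 0.5786 / 0.2250
   = 2.57

The evidence is 2.57 times more likely if H is true than if H is false.
Because LR exceeds 1, E is evidence for H.


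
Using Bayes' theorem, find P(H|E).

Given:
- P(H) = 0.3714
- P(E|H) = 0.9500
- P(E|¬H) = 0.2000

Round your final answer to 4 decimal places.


Bayes' theorem: P(H|E) = P(E|H) × P(H) / P(E)

Step 1: Calculate P(E) using law of total probability
P(E) = P(E|H)P(H) + P(E|¬H)P(¬H)
     = 0.9500 × 0.3714 + 0.2000 × 0.6286
     = 0.35283000 + 0.12572000
     = 0.47855000

Step 2: Apply Bayes' theorem
P(H|E) = P(E|H) × P(H) / P(E)
       = 0.35283000 / 0.47855000
       = 0.7373


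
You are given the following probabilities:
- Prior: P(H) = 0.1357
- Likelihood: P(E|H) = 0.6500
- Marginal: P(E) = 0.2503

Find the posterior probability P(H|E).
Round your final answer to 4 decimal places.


Using Bayes' theorem:

P(H|E) = P(E|H) × P(H) / P(E)
       = 0.6500 × 0.1357 / 0.2503
       = 0.08820500 / 0.2503
       = 0.3524

The evidence strengthens our belief in H.
Prior: 0.1357 → Posterior: 0.3524


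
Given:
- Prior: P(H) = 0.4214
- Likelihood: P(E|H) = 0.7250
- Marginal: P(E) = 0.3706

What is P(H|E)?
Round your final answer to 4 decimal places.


Using Bayes' theorem:

P(H|E) = P(E|H) × P(H) / P(E)
       = 0.7250 × 0.4214 / 0.3706
       = 0.30551500 / 0.3706
       = 0.8244

The evidence strengthens our belief in H.
Prior: 0.4214 → Posterior: 0.8244


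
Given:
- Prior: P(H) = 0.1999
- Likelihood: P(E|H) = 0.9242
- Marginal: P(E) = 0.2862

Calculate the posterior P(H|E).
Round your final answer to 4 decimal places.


Using Bayes' theorem:

P(H|E) = P(E|H) × P(H) / P(E)
       = 0.9242 × 0.1999 / 0.2862
       = 0.18474758 / 0.2862
       = 0.6455

The evidence strengthens our belief in H.
Prior: 0.1999 → Posterior: 0.6455


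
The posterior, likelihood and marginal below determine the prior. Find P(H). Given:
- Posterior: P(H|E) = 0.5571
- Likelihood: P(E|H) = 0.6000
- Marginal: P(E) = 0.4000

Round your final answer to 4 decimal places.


From Bayes' theorem: P(H|E) = P(E|H) × P(H) / P(E)

Rearranging for P(H):
P(H) = P(H|E) × P(E) / P(E|H)
     = 0.5571 × 0.4000 / 0.6000
     = 0.22284000 / 0.6000
     = 0.3714


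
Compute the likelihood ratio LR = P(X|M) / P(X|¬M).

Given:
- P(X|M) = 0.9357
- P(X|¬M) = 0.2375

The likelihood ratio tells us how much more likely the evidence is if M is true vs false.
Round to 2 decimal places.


Likelihood Ratio (LR) = P(X|M) / P(X|¬M)

LR = 0.9357 / 0.2375
   = 3.94

The evidence is 3.94 times more likely if M is true than if M is false.
LR > 1, so observing X raises the odds in favor of M.


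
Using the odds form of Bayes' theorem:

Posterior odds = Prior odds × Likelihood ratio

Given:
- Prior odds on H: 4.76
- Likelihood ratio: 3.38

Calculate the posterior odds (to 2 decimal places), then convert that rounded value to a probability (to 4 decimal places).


Step 1: Calculate posterior odds
Posterior odds = Prior odds × LR
               = 4.76 × 3.38
               = 16.09

Step 2: Convert to probability
P(H|E) = Posterior odds / (1 + Posterior odds)
       = 16.09 / (1 + 16.09)
       = 16.09 / 17.09
       = 0.9415

The evidence increased P(H) from 0.8264 to 0.9415.


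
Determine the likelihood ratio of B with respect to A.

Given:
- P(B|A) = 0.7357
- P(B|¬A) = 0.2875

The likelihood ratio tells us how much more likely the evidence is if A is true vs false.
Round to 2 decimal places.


Likelihood Ratio (LR) = P(B|A) / P(B|¬A)

LR = 0.7357 / 0.2875
   = 2.56

The evidence is 2.56 times more likely if A is true than if A is false.
LR > 1, so observing B raises the odds in favor of A.


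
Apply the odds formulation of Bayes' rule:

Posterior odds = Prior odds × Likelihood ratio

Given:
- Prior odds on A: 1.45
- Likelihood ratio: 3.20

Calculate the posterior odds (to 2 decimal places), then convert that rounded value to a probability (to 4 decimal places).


Step 1: Calculate posterior odds
Posterior odds = Prior odds × LR
               = 1.45 × 3.20
               = 4.64

Step 2: Convert to probability
P(A|E) = Posterior odds / (1 + Posterior odds)
       = 4.64 / (1 + 4.64)
       = 4.64 / 5.64
       = 0.8227

The evidence increased P(A) from 0.5918 to 0.8227.


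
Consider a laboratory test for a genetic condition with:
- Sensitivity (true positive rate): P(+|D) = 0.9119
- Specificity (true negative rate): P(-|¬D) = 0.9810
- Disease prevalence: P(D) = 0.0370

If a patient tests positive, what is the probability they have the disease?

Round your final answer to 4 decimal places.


Let D = has disease, + = positive test

Given:
- P(D) = 0.0370 (prevalence)
- P(+|D) = 0.9119 (sensitivity)
- P(-|¬D) = 0.9810 (specificity)
- P(+|¬D) = 0.0190 (false positive rate = 1 - specificity)

Step 1: Find P(+)
P(+) = P(+|D)P(D) + P(+|¬D)P(¬D)
     = 0.9119 × 0.0370 + 0.0190 × 0.9630
     = 0.03374030 + 0.01829700
     = 0.05203730

Step 2: Apply Bayes' theorem for P(D|+)
P(D|+) = P(+|D)P(D) / P(+)
       = 0.03374030 / 0.05203730
       = 0.6484


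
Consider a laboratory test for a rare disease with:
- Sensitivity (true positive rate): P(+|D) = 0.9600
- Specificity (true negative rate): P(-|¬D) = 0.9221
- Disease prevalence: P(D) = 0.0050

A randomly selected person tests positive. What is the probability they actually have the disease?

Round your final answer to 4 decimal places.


Let D = has disease, + = positive test

Given:
- P(D) = 0.0050 (prevalence)
- P(+|D) = 0.9600 (sensitivity)
- P(-|¬D) = 0.9221 (specificity)
- P(+|¬D) = 0.0779 (false positive rate = 1 - specificity)

Step 1: Find P(+)
P(+) = P(+|D)P(D) + P(+|¬D)P(¬D)
     = 0.9600 × 0.0050 + 0.0779 × 0.9950
     = 0.00480000 + 0.07751050
     = 0.08231050

Step 2: Apply Bayes' theorem for P(D|+)
P(D|+) = P(+|D)P(D) / P(+)
       = 0.00480000 / 0.08231050
       = 0.0583


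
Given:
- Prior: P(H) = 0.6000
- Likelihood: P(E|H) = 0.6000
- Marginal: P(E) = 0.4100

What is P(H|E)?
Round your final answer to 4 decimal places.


Using Bayes' theorem:

P(H|E) = P(E|H) × P(H) / P(E)
       = 0.6000 × 0.6000 / 0.4100
       = 0.36000000 / 0.4100
       = 0.8780

The evidence strengthens our belief in H.
Prior: 0.6000 → Posterior: 0.8780


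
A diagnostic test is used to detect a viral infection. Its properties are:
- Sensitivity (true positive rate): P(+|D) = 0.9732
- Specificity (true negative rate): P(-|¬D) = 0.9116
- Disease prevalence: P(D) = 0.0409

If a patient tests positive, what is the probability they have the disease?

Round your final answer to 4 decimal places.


Let D = has disease, + = positive test

Given:
- P(D) = 0.0409 (prevalence)
- P(+|D) = 0.9732 (sensitivity)
- P(-|¬D) = 0.9116 (specificity)
- P(+|¬D) = 0.0884 (false positive rate = 1 - specificity)

Step 1: Find P(+)
P(+) = P(+|D)P(D) + P(+|¬D)P(¬D)
     = 0.9732 × 0.0409 + 0.0884 × 0.9591
     = 0.03980388 + 0.08478444
     = 0.12458832

Step 2: Apply Bayes' theorem for P(D|+)
P(D|+) = P(+|D)P(D) / P(+)
       = 0.03980388 / 0.12458832
       = 0.3195


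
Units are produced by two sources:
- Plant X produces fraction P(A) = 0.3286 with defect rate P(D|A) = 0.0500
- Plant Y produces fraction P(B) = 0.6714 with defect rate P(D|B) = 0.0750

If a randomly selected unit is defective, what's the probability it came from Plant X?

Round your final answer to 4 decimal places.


Let A = from Plant X, D = defective

Given:
- P(A) = 0.3286, P(B) = 0.6714
- P(D|A) = 0.0500, P(D|B) = 0.0750

Step 1: Find P(D)
P(D) = P(D|A)P(A) + P(D|B)P(B)
     = 0.0500 × 0.3286 + 0.0750 × 0.6714
     = 0.01643000 + 0.05035500
     = 0.06678500

Step 2: Apply Bayes' theorem
P(A|D) = P(D|A)P(A) / P(D)
       = 0.01643000 / 0.06678500
       = 0.2460


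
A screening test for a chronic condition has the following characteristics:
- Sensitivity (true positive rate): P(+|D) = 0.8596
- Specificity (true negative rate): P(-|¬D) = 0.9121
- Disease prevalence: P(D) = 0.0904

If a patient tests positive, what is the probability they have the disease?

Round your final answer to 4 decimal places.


Let D = has disease, + = positive test

Given:
- P(D) = 0.0904 (prevalence)
- P(+|D) = 0.8596 (sensitivity)
- P(-|¬D) = 0.9121 (specificity)
- P(+|¬D) = 0.0879 (false positive rate = 1 - specificity)

Step 1: Find P(+)
P(+) = P(+|D)P(D) + P(+|¬D)P(¬D)
     = 0.8596 × 0.0904 + 0.0879 × 0.9096
     = 0.07770784 + 0.07995384
     = 0.15766168

Step 2: Apply Bayes' theorem for P(D|+)
P(D|+) = P(+|D)P(D) / P(+)
       = 0.07770784 / 0.15766168
       = 0.4929
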